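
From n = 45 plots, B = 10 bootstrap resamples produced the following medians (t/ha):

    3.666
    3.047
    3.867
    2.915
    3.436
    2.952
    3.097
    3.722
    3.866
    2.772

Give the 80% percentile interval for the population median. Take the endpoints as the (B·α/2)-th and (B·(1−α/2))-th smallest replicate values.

(2.772, 3.866)

Sorted replicates: 2.772, 2.915, 2.952, 3.047, 3.097, 3.436, 3.666, 3.722, 3.866, 3.867
α = 0.20; lower rank = 10 × 0.100 = 1; upper rank = 10 × 0.900 = 9.
The 1st smallest replicate is 2.772; the 9th is 3.866.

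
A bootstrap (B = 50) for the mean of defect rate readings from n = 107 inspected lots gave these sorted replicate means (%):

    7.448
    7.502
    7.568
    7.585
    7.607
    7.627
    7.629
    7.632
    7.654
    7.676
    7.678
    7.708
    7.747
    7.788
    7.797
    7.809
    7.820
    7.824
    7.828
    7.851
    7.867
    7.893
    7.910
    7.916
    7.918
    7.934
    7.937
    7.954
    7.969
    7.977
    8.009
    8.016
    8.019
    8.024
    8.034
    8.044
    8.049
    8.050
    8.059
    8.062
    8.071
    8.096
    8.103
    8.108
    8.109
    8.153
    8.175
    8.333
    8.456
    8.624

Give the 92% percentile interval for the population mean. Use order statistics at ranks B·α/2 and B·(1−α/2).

α = 0.08; lower rank = 50 × 0.040 = 2; upper rank = 50 × 0.960 = 48.
The 2nd smallest replicate is 7.502; the 48th is 8.333.

(7.502, 8.333)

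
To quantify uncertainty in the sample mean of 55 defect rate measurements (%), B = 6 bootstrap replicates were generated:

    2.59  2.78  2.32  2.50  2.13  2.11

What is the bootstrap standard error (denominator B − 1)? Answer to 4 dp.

SE* = 0.2660

Bootstrap SE is the standard deviation of the 6 replicate means.
Mean of replicates: (2.59 + 2.78 + 2.32 + 2.50 + 2.13 + 2.11) / 6 = 14.43000 / 6 = 2.40500
Sum of squared deviations: (+0.18500)² + (+0.37500)² + (−0.08500)² + (+0.09500)² + (−0.27500)² + (−0.29500)² = 0.35375
Variance = 0.35375 / 5 = 0.07075
SE* = √0.07075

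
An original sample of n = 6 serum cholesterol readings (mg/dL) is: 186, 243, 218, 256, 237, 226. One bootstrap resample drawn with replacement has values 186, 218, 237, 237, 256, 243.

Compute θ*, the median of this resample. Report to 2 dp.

Sorted: 186, 218, 237, 237, 243, 256
Median = average of the two middle values = 237.00

θ* = 237.00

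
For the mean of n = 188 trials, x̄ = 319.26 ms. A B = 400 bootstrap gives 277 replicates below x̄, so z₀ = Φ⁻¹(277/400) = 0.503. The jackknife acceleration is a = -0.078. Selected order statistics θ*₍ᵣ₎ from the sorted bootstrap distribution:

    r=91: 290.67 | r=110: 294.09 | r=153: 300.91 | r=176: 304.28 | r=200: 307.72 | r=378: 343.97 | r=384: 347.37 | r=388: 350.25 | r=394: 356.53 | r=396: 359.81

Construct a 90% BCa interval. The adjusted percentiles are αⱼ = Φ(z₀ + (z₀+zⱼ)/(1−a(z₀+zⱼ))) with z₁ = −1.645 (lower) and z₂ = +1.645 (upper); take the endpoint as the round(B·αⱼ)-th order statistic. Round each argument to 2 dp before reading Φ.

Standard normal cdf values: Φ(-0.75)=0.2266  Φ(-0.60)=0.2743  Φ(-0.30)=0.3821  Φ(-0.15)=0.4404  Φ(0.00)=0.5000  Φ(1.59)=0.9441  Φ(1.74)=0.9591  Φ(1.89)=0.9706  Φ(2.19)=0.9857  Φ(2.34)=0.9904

Lower: z₀ + z₁ = 0.503 + (-1.645) = -1.142; 1 − a(z₀+z₁) = 1 − (-0.078)(-1.142) = 0.9109; argument = 0.503 + (-1.142)/0.9109 = -0.7507 → -0.75.
α₁ = Φ(-0.75) = 0.2266; rank = round(400 × 0.2266) = 91; θ*₍91₎ = 290.67.
Upper: z₀ + z₂ = 2.148; 1 − a(z₀+z₂) = 1.1675; argument = 2.3428 → 2.34; α₂ = 0.9904; rank = 396; θ*₍396₎ = 359.81.

(290.67, 359.81)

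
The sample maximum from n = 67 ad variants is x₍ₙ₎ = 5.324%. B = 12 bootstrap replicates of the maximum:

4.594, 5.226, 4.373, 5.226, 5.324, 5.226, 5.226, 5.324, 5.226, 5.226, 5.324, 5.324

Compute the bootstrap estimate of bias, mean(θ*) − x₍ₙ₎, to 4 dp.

bias = −0.1891

mean(θ*) = (4.594 + 5.226 + 4.373 + 5.226 + 5.324 + 5.226 + 5.226 + 5.324 + 5.226 + 5.226 + 5.324 + 5.324) / 12 = 5.13492
bias = 5.13492 − 5.324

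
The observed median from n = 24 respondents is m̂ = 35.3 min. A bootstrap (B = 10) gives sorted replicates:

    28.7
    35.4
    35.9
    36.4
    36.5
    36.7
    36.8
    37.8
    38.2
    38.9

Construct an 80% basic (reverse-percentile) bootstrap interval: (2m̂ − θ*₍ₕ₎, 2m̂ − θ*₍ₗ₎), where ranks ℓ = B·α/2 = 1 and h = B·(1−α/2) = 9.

Percentile endpoints at ranks 1 and 9: θ*₍1₎ = 28.7, θ*₍9₎ = 38.2.
Basic interval reflects these around m̂:
  lower = 2 × 35.3 − 38.2 = 32.4
  upper = 2 × 35.3 − 28.7 = 41.9

(32.4, 41.9)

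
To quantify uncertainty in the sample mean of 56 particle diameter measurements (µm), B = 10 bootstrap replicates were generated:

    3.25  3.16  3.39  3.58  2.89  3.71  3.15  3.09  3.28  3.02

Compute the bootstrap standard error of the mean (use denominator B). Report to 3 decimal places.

Bootstrap SE is the standard deviation of the 10 replicate means.
Mean of replicates: (3.25 + 3.16 + 3.39 + 3.58 + 2.89 + 3.71 + 3.15 + 3.09 + 3.28 + 3.02) / 10 = 32.5200 / 10 = 3.2520
Sum of squared deviations: (−0.0020)² + (−0.0920)² + (+0.1380)² + (+0.3280)² + (−0.3620)² + (+0.4580)² + (−0.1020)² + (−0.1620)² + (+0.0280)² + (−0.2320)² = 0.5672
Variance = 0.5672 / 10 = 0.0567
SE* = √0.0567

SE* = 0.238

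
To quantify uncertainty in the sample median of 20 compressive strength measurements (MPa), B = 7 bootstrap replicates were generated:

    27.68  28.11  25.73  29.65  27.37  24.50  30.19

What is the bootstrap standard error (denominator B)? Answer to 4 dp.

Bootstrap SE is the standard deviation of the 7 replicate medians.
Mean of replicates: (27.68 + 28.11 + 25.73 + 29.65 + 27.37 + 24.50 + 30.19) / 7 = 193.23000 / 7 = 27.60429
Sum of squared deviations: (+0.07571)² + (+0.50571)² + (−1.87429)² + (+2.04571)² + (−0.23429)² + (−3.10429)² + (+2.58571)² = 24.33677
Variance = 24.33677 / 7 = 3.47668
SE* = √3.47668

SE* = 1.8646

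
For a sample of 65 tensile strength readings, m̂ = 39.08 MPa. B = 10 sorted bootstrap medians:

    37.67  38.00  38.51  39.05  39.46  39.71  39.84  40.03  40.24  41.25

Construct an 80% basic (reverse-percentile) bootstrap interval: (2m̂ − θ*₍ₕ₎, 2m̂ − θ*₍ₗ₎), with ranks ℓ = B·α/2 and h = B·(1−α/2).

(37.92, 40.49)

Percentile endpoints at ranks 1 and 9: θ*₍1₎ = 37.67, θ*₍9₎ = 40.24.
Basic interval reflects these around m̂:
  lower = 2 × 39.08 − 40.24 = 37.92
  upper = 2 × 39.08 − 37.67 = 40.49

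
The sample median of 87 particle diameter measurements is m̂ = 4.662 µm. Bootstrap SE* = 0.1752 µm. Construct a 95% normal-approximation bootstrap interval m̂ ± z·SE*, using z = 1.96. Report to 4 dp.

Margin = 1.96 × 0.1752 = 0.34339
Interval: 4.662 ± 0.34339

(4.3186, 5.0054)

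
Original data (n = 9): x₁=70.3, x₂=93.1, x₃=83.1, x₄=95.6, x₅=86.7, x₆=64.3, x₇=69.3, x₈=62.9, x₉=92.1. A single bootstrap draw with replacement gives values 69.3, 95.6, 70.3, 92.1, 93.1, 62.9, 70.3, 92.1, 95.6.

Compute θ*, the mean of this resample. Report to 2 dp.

Mean = (69.3 + 95.6 + 70.3 + 92.1 + 93.1 + 62.9 + 70.3 + 92.1 + 95.6) / 9 = 741.30 / 9 = 82.37

θ* = 82.37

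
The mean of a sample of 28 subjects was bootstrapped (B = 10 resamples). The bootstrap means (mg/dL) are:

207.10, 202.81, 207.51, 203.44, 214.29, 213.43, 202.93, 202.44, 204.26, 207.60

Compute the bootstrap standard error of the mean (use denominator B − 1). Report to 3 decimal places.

Bootstrap SE is the standard deviation of the 10 replicate means.
Mean of replicates: (207.10 + 202.81 + 207.51 + 203.44 + 214.29 + 213.43 + 202.93 + 202.44 + 204.26 + 207.60) / 10 = 2065.8100 / 10 = 206.5810
Sum of squared deviations: (+0.5190)² + (−3.7710)² + (+0.9290)² + (−3.1410)² + (+7.7090)² + (+6.8490)² + (−3.6510)² + (−4.1410)² + (−2.3210)² + (+1.0190)² = 168.4593
Variance = 168.4593 / 9 = 18.7177
SE* = √18.7177

SE* = 4.326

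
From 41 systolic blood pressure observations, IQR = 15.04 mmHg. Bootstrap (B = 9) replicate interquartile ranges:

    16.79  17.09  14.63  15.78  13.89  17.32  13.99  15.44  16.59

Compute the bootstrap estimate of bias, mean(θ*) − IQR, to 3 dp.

bias = +0.684

mean(θ*) = (16.79 + 17.09 + 14.63 + 15.78 + 13.89 + 17.32 + 13.99 + 15.44 + 16.59) / 9 = 15.7244
bias = 15.7244 − 15.04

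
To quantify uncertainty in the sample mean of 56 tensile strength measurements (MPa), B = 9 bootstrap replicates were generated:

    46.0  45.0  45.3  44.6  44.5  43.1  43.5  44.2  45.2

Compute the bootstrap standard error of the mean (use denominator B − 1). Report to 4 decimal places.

SE* = 0.9083

Bootstrap SE is the standard deviation of the 9 replicate means.
Mean of replicates: (46.0 + 45.0 + 45.3 + 44.6 + 44.5 + 43.1 + 43.5 + 44.2 + 45.2) / 9 = 401.40000 / 9 = 44.60000
Sum of squared deviations: (+1.40000)² + (+0.40000)² + (+0.70000)² + (+0.00000)² + (−0.10000)² + (−1.50000)² + (−1.10000)² + (−0.40000)² + (+0.60000)² = 6.60000
Variance = 6.60000 / 8 = 0.82500
SE* = √0.82500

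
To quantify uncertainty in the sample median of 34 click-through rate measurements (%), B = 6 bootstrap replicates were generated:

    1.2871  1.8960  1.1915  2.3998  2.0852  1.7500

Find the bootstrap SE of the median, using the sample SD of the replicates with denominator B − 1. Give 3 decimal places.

SE* = 0.465

Bootstrap SE is the standard deviation of the 6 replicate medians.
Mean of replicates: (1.2871 + 1.8960 + 1.1915 + 2.3998 + 2.0852 + 1.7500) / 6 = 10.60960 / 6 = 1.76827
Sum of squared deviations: (−0.48117)² + (+0.12773)² + (−0.57677)² + (+0.63153)² + (+0.31693)² + (−0.01827)² = 1.08011
Variance = 1.08011 / 5 = 0.21602
SE* = √0.21602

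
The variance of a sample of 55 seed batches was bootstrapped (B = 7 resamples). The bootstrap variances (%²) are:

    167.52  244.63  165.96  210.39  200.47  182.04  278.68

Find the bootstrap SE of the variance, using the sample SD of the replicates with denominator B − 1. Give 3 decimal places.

SE* = 41.781

Bootstrap SE is the standard deviation of the 7 replicate variances.
Mean of replicates: (167.52 + 244.63 + 165.96 + 210.39 + 200.47 + 182.04 + 278.68) / 7 = 1449.6900 / 7 = 207.0986
Sum of squared deviations: (−39.5786)² + (+37.5314)² + (−41.1386)² + (+3.2914)² + (−6.6286)² + (−25.0586)² + (+71.5814)² = 10474.0579
Variance = 10474.0579 / 6 = 1745.6763
SE* = √1745.6763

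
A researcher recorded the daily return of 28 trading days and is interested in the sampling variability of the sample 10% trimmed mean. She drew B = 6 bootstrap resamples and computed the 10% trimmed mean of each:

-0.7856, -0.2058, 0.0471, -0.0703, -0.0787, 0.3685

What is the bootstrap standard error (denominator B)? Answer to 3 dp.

Bootstrap SE is the standard deviation of the 6 replicate 10% trimmed means.
Mean of replicates: ((-0.7856) + (-0.2058) + 0.0471 + (-0.0703) + (-0.0787) + 0.3685) / 6 = -0.72480 / 6 = -0.12080
Sum of squared deviations: (−0.66480)² + (−0.08500)² + (+0.16790)² + (+0.05050)² + (+0.04210)² + (+0.48930)² = 0.72111
Variance = 0.72111 / 6 = 0.12019
SE* = √0.12019

SE* = 0.347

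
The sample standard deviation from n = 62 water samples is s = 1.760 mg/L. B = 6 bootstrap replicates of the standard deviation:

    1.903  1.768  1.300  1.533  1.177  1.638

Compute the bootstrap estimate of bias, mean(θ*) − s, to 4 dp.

mean(θ*) = (1.903 + 1.768 + 1.300 + 1.533 + 1.177 + 1.638) / 6 = 1.55317
bias = 1.55317 − 1.760

bias = −0.2068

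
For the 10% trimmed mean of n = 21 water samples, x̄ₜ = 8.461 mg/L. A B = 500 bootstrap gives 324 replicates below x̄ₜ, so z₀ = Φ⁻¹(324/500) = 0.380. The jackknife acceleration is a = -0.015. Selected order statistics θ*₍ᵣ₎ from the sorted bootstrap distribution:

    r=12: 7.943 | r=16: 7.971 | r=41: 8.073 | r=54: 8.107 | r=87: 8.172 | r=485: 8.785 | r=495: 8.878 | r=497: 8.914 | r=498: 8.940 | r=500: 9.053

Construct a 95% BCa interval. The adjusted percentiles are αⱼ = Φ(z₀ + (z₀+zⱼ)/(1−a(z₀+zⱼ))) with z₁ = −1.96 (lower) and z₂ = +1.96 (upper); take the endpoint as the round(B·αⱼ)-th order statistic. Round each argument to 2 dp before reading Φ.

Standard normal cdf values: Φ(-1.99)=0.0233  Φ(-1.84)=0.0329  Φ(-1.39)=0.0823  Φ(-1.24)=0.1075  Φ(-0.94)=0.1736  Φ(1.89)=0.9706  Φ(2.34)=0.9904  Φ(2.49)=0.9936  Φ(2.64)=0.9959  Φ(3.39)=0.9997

(8.107, 8.940)

Lower: z₀ + z₁ = 0.380 + (-1.960) = -1.580; 1 − a(z₀+z₁) = 1 − (-0.015)(-1.580) = 0.9763; argument = 0.380 + (-1.580)/0.9763 = -1.2384 → -1.24.
α₁ = Φ(-1.24) = 0.1075; rank = round(500 × 0.1075) = 54; θ*₍54₎ = 8.107.
Upper: z₀ + z₂ = 2.340; 1 − a(z₀+z₂) = 1.0351; argument = 2.6407 → 2.64; α₂ = 0.9959; rank = 498; θ*₍498₎ = 8.940.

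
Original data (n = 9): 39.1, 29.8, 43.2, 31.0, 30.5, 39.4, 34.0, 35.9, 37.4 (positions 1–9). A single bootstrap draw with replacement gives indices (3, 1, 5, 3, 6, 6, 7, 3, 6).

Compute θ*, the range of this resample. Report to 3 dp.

θ* = 12.700

Resample values: 43.2, 39.1, 30.5, 43.2, 39.4, 39.4, 34.0, 43.2, 39.4.
Range = 43.2 − 30.5 = 12.700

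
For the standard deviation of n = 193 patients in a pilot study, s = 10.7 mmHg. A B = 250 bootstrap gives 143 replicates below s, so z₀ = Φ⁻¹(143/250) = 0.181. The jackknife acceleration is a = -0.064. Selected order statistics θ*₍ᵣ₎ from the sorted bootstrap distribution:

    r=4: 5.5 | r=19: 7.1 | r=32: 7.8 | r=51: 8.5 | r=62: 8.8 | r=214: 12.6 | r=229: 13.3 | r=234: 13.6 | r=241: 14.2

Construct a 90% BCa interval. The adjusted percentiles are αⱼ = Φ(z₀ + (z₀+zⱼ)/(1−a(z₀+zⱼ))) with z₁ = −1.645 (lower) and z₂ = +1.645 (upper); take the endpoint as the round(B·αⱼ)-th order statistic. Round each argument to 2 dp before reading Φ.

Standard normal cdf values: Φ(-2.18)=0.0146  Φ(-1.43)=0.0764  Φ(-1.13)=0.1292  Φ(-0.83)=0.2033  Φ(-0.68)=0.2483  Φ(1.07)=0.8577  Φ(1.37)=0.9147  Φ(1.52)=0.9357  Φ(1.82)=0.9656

(7.1, 14.2)

Lower: z₀ + z₁ = 0.181 + (-1.645) = -1.464; 1 − a(z₀+z₁) = 1 − (-0.064)(-1.464) = 0.9063; argument = 0.181 + (-1.464)/0.9063 = -1.4344 → -1.43.
α₁ = Φ(-1.43) = 0.0764; rank = round(250 × 0.0764) = 19; θ*₍19₎ = 7.1.
Upper: z₀ + z₂ = 1.826; 1 − a(z₀+z₂) = 1.1169; argument = 1.8159 → 1.82; α₂ = 0.9656; rank = 241; θ*₍241₎ = 14.2.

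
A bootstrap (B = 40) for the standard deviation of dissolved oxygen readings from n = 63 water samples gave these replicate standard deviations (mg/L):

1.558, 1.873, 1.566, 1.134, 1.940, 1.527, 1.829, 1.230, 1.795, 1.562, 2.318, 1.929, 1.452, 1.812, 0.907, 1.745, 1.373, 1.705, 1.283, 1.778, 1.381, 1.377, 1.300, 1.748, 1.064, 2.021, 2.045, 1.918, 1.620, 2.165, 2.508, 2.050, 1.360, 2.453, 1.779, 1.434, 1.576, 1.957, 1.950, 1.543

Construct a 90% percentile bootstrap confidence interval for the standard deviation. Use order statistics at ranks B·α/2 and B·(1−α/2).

Sorted replicates: 0.907, 1.064, 1.134, 1.230, 1.283, 1.300, 1.360, 1.373, 1.377, 1.381, 1.434, 1.452, 1.527, 1.543, 1.558, 1.562, 1.566, 1.576, 1.620, 1.705, 1.745, 1.748, 1.778, 1.779, 1.795, 1.812, 1.829, 1.873, 1.918, 1.929, 1.940, 1.950, 1.957, 2.021, 2.045, 2.050, 2.165, 2.318, 2.453, 2.508
α = 0.10; lower rank = 40 × 0.050 = 2; upper rank = 40 × 0.950 = 38.
The 2nd smallest replicate is 1.064; the 38th is 2.318.

(1.064, 2.318)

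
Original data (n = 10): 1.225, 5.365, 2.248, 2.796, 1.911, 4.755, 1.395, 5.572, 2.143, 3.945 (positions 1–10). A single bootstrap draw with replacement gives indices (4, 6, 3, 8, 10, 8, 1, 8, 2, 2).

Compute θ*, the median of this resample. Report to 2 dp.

θ* = 5.06

Resample values: 2.796, 4.755, 2.248, 5.572, 3.945, 5.572, 1.225, 5.572, 5.365, 5.365.
Sorted: 1.225, 2.248, 2.796, 3.945, 4.755, 5.365, 5.365, 5.572, 5.572, 5.572
Median = average of the two middle values = 5.06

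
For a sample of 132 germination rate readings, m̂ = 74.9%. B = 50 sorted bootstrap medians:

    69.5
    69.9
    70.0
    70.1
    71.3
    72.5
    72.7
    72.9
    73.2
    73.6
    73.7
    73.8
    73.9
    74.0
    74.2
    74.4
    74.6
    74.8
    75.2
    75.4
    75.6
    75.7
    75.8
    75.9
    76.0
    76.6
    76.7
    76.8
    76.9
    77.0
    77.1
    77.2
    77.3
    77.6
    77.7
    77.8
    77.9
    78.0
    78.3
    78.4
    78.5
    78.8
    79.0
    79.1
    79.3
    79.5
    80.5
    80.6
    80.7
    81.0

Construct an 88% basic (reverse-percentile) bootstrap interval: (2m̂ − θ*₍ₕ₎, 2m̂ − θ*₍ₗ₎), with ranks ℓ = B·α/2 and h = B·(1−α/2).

(69.3, 79.8)

Percentile endpoints at ranks 3 and 47: θ*₍3₎ = 70.0, θ*₍47₎ = 80.5.
Basic interval reflects these around m̂:
  lower = 2 × 74.9 − 80.5 = 69.3
  upper = 2 × 74.9 − 70.0 = 79.8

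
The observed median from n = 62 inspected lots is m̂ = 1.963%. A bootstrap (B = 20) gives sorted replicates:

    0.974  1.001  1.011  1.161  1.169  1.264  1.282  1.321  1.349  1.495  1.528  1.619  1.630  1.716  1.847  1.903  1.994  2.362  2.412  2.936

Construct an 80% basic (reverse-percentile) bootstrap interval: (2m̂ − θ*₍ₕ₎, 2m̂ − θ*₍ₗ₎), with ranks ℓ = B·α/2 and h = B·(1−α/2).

Percentile endpoints at ranks 2 and 18: θ*₍2₎ = 1.001, θ*₍18₎ = 2.362.
Basic interval reflects these around m̂:
  lower = 2 × 1.963 − 2.362 = 1.564
  upper = 2 × 1.963 − 1.001 = 2.925

(1.564, 2.925)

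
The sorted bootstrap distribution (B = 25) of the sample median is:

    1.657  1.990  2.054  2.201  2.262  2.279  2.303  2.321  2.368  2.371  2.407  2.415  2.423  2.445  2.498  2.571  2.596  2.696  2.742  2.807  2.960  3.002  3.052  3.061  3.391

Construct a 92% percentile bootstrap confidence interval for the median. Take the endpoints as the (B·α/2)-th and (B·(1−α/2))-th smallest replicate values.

(1.657, 3.061)

α = 0.08; lower rank = 25 × 0.040 = 1; upper rank = 25 × 0.960 = 24.
The 1st smallest replicate is 1.657; the 24th is 3.061.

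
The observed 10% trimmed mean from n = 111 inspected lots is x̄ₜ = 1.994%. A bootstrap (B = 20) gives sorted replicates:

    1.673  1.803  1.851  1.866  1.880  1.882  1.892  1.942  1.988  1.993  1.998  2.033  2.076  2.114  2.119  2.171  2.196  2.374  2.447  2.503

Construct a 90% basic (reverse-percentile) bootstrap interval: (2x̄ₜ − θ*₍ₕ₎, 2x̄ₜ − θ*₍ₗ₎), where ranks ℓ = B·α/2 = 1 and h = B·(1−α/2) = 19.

Percentile endpoints at ranks 1 and 19: θ*₍1₎ = 1.673, θ*₍19₎ = 2.447.
Basic interval reflects these around x̄ₜ:
  lower = 2 × 1.994 − 2.447 = 1.541
  upper = 2 × 1.994 − 1.673 = 2.315

(1.541, 2.315)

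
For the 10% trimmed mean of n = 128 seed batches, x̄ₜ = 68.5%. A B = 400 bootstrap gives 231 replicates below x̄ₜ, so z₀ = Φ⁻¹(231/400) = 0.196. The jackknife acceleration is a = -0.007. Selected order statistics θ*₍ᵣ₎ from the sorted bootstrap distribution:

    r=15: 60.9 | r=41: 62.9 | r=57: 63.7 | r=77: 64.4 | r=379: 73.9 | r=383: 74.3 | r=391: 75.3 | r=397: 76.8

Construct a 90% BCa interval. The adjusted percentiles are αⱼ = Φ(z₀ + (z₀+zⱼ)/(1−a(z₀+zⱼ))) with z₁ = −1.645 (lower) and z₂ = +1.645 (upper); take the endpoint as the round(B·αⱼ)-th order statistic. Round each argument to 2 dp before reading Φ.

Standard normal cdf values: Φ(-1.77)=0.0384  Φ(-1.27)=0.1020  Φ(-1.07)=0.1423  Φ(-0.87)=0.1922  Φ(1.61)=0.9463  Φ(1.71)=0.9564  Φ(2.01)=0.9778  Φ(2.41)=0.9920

Lower: z₀ + z₁ = 0.196 + (-1.645) = -1.449; 1 − a(z₀+z₁) = 1 − (-0.007)(-1.449) = 0.9899; argument = 0.196 + (-1.449)/0.9899 = -1.2678 → -1.27.
α₁ = Φ(-1.27) = 0.1020; rank = round(400 × 0.1020) = 41; θ*₍41₎ = 62.9.
Upper: z₀ + z₂ = 1.841; 1 − a(z₀+z₂) = 1.0129; argument = 2.0136 → 2.01; α₂ = 0.9778; rank = 391; θ*₍391₎ = 75.3.

(62.9, 75.3)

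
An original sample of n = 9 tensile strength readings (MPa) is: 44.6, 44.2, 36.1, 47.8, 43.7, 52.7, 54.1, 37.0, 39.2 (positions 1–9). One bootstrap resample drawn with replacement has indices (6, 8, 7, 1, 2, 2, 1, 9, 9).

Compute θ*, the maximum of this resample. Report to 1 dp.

Resample values: 52.7, 37.0, 54.1, 44.6, 44.2, 44.2, 44.6, 39.2, 39.2.
Maximum = 54.1

θ* = 54.1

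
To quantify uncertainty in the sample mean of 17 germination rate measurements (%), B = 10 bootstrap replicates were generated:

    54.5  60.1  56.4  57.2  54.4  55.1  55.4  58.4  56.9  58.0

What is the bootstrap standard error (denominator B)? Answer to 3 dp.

SE* = 1.757

Bootstrap SE is the standard deviation of the 10 replicate means.
Mean of replicates: (54.5 + 60.1 + 56.4 + 57.2 + 54.4 + 55.1 + 55.4 + 58.4 + 56.9 + 58.0) / 10 = 566.4000 / 10 = 56.6400
Sum of squared deviations: (−2.1400)² + (+3.4600)² + (−0.2400)² + (+0.5600)² + (−2.2400)² + (−1.5400)² + (−1.2400)² + (+1.7600)² + (+0.2600)² + (+1.3600)² = 30.8640
Variance = 30.8640 / 10 = 3.0864
SE* = √3.0864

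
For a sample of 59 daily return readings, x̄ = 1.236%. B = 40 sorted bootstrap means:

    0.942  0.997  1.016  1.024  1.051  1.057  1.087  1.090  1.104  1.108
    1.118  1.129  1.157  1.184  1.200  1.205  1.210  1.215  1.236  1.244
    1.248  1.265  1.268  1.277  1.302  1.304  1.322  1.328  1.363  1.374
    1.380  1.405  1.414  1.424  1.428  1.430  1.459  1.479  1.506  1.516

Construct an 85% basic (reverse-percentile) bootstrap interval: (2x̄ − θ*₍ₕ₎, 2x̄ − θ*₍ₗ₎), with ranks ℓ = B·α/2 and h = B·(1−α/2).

Percentile endpoints at ranks 3 and 37: θ*₍3₎ = 1.016, θ*₍37₎ = 1.459.
Basic interval reflects these around x̄:
  lower = 2 × 1.236 − 1.459 = 1.013
  upper = 2 × 1.236 − 1.016 = 1.456

(1.013, 1.456)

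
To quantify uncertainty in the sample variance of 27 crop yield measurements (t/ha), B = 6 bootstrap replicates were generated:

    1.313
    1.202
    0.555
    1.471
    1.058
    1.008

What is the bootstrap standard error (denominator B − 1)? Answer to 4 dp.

Bootstrap SE is the standard deviation of the 6 replicate variances.
Mean of replicates: (1.313 + 1.202 + 0.555 + 1.471 + 1.058 + 1.008) / 6 = 6.60700 / 6 = 1.10117
Sum of squared deviations: (+0.21183)² + (+0.10083)² + (−0.54617)² + (+0.36983)² + (−0.04317)² + (−0.09317)² = 0.50066
Variance = 0.50066 / 5 = 0.10013
SE* = √0.10013

SE* = 0.3164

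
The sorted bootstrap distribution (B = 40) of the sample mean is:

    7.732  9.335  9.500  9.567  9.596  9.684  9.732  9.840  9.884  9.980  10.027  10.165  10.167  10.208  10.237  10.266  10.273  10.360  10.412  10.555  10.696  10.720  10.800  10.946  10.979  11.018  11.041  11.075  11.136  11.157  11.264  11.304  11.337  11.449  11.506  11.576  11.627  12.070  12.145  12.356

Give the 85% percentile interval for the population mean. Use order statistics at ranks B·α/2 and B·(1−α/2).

(9.500, 11.627)

α = 0.15; lower rank = 40 × 0.075 = 3; upper rank = 40 × 0.925 = 37.
The 3rd smallest replicate is 9.500; the 37th is 11.627.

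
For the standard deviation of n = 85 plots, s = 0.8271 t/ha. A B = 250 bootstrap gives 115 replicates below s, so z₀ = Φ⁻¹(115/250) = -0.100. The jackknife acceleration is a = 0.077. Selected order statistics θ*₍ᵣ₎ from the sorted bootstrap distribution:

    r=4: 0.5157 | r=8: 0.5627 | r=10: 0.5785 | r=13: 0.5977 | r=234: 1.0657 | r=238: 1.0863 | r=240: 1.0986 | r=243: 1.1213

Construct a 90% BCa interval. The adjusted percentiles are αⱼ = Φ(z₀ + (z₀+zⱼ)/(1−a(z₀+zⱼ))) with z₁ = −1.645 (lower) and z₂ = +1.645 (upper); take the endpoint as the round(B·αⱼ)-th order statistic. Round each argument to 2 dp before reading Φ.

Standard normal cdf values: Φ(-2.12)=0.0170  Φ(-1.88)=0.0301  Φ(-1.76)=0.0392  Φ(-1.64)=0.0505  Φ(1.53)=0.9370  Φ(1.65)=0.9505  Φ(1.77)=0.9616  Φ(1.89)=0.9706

Lower: z₀ + z₁ = -0.100 + (-1.645) = -1.745; 1 − a(z₀+z₁) = 1 − (0.077)(-1.745) = 1.1344; argument = -0.100 + (-1.745)/1.1344 = -1.6383 → -1.64.
α₁ = Φ(-1.64) = 0.0505; rank = round(250 × 0.0505) = 13; θ*₍13₎ = 0.5977.
Upper: z₀ + z₂ = 1.545; 1 − a(z₀+z₂) = 0.8810; argument = 1.6536 → 1.65; α₂ = 0.9505; rank = 238; θ*₍238₎ = 1.0863.

(0.5977, 1.0863)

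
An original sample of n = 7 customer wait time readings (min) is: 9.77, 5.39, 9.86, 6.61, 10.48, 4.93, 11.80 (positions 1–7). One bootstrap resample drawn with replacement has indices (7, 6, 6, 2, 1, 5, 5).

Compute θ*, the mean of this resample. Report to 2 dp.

Resample values: 11.80, 4.93, 4.93, 5.39, 9.77, 10.48, 10.48.
Mean = (11.80 + 4.93 + 4.93 + 5.39 + 9.77 + 10.48 + 10.48) / 7 = 57.780 / 7 = 8.25

θ* = 8.25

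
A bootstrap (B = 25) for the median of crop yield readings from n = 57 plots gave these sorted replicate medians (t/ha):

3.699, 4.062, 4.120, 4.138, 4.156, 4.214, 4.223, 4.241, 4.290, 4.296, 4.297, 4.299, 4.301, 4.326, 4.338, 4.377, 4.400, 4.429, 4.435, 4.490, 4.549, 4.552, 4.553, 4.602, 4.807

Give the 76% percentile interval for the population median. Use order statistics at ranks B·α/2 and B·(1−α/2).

α = 0.24; lower rank = 25 × 0.120 = 3; upper rank = 25 × 0.880 = 22.
The 3rd smallest replicate is 4.120; the 22nd is 4.552.

(4.120, 4.552)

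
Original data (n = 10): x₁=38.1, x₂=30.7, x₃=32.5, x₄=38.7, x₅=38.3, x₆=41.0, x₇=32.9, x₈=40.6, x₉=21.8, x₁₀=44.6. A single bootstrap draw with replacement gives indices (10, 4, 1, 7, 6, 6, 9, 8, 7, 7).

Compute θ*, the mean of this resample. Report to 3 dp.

Resample values: 44.6, 38.7, 38.1, 32.9, 41.0, 41.0, 21.8, 40.6, 32.9, 32.9.
Mean = (44.6 + 38.7 + 38.1 + 32.9 + 41.0 + 41.0 + 21.8 + 40.6 + 32.9 + 32.9) / 10 = 364.50 / 10 = 36.450

θ* = 36.450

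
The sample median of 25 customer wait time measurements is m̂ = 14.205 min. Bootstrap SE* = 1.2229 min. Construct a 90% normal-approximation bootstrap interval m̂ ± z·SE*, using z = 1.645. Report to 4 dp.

(12.1933, 16.2167)

Margin = 1.645 × 1.2229 = 2.01167
Interval: 14.205 ± 2.01167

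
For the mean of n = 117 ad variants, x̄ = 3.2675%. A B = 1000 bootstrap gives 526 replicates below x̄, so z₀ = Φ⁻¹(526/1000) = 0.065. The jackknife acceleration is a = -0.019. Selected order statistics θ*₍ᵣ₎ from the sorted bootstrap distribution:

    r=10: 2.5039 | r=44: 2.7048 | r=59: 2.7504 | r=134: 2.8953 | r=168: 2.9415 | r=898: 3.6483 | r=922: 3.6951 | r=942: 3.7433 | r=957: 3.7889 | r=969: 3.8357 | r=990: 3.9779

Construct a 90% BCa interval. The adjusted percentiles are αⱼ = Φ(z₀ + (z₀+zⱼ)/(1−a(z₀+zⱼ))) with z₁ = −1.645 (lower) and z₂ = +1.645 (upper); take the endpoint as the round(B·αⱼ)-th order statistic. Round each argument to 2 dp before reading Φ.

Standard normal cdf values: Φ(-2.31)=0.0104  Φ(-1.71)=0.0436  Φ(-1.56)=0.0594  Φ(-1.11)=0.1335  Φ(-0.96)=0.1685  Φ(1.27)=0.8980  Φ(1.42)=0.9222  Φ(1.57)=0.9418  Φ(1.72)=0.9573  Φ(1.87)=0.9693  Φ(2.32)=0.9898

Lower: z₀ + z₁ = 0.065 + (-1.645) = -1.580; 1 − a(z₀+z₁) = 1 − (-0.019)(-1.580) = 0.9700; argument = 0.065 + (-1.580)/0.9700 = -1.5639 → -1.56.
α₁ = Φ(-1.56) = 0.0594; rank = round(1000 × 0.0594) = 59; θ*₍59₎ = 2.7504.
Upper: z₀ + z₂ = 1.710; 1 − a(z₀+z₂) = 1.0325; argument = 1.7212 → 1.72; α₂ = 0.9573; rank = 957; θ*₍957₎ = 3.7889.

(2.7504, 3.7889)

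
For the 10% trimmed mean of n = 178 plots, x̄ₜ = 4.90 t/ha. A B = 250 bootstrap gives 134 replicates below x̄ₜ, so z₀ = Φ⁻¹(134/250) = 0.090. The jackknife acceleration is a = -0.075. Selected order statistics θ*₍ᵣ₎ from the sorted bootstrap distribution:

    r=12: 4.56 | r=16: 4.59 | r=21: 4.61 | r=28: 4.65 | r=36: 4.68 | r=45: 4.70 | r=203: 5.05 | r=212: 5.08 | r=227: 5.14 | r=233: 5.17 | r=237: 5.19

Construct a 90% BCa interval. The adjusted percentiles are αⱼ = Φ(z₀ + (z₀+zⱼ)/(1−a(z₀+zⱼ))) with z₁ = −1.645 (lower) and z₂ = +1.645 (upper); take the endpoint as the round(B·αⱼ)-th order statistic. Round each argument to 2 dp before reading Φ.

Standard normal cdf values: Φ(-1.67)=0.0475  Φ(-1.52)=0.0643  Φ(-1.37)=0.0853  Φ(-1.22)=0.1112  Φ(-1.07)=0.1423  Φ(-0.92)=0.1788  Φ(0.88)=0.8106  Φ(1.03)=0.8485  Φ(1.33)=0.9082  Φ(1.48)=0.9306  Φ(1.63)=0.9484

Lower: z₀ + z₁ = 0.090 + (-1.645) = -1.555; 1 − a(z₀+z₁) = 1 − (-0.075)(-1.555) = 0.8834; argument = 0.090 + (-1.555)/0.8834 = -1.6703 → -1.67.
α₁ = Φ(-1.67) = 0.0475; rank = round(250 × 0.0475) = 12; θ*₍12₎ = 4.56.
Upper: z₀ + z₂ = 1.735; 1 − a(z₀+z₂) = 1.1301; argument = 1.6252 → 1.63; α₂ = 0.9484; rank = 237; θ*₍237₎ = 5.19.

(4.56, 5.19)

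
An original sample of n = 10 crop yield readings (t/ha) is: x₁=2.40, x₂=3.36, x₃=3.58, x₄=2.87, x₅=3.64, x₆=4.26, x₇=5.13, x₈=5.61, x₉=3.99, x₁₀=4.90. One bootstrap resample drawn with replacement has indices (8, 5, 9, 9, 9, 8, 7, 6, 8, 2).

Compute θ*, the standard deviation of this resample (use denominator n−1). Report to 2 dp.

θ* = 0.88

Resample values: 5.61, 3.64, 3.99, 3.99, 3.99, 5.61, 5.13, 4.26, 5.61, 3.36.
Mean = 4.5190; sum of squared deviations = 6.9667
s² = 6.9667 / 9 = 0.7741
s = √0.7741 = 0.88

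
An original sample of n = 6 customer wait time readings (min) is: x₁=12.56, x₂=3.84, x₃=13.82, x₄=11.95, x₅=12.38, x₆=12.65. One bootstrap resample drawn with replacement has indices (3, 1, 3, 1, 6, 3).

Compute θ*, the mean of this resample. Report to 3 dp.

θ* = 13.205

Resample values: 13.82, 12.56, 13.82, 12.56, 12.65, 13.82.
Mean = (13.82 + 12.56 + 13.82 + 12.56 + 12.65 + 13.82) / 6 = 79.230 / 6 = 13.205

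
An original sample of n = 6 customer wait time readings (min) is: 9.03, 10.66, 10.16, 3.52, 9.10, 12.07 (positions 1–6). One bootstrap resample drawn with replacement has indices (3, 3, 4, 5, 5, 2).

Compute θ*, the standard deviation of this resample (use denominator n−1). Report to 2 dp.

Resample values: 10.16, 10.16, 3.52, 9.10, 9.10, 10.66.
Mean = 8.7833; sum of squared deviations = 35.2155
s² = 35.2155 / 5 = 7.0431
s = √7.0431 = 2.65

θ* = 2.65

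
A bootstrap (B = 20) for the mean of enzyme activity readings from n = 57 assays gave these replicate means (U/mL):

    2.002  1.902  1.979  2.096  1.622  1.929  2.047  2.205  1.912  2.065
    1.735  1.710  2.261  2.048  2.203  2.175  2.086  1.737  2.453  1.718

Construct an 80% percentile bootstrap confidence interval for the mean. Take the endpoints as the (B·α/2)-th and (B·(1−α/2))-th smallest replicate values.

Sorted replicates: 1.622, 1.710, 1.718, 1.735, 1.737, 1.902, 1.912, 1.929, 1.979, 2.002, 2.047, 2.048, 2.065, 2.086, 2.096, 2.175, 2.203, 2.205, 2.261, 2.453
α = 0.20; lower rank = 20 × 0.100 = 2; upper rank = 20 × 0.900 = 18.
The 2nd smallest replicate is 1.710; the 18th is 2.205.

(1.710, 2.205)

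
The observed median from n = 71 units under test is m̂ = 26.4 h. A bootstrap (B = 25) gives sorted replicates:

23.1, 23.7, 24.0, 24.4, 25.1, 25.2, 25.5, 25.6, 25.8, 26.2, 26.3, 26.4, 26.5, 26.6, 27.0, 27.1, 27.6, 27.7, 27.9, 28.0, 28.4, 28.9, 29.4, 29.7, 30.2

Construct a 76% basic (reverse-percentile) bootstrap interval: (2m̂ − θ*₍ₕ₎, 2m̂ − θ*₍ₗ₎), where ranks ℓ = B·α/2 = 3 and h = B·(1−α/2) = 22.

Percentile endpoints at ranks 3 and 22: θ*₍3₎ = 24.0, θ*₍22₎ = 28.9.
Basic interval reflects these around m̂:
  lower = 2 × 26.4 − 28.9 = 23.9
  upper = 2 × 26.4 − 24.0 = 28.8

(23.9, 28.8)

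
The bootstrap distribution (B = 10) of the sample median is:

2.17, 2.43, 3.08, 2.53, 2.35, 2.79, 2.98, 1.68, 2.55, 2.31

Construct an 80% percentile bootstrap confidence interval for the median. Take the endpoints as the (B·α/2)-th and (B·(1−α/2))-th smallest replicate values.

Sorted replicates: 1.68, 2.17, 2.31, 2.35, 2.43, 2.53, 2.55, 2.79, 2.98, 3.08
α = 0.20; lower rank = 10 × 0.100 = 1; upper rank = 10 × 0.900 = 9.
The 1st smallest replicate is 1.68; the 9th is 2.98.

(1.68, 2.98)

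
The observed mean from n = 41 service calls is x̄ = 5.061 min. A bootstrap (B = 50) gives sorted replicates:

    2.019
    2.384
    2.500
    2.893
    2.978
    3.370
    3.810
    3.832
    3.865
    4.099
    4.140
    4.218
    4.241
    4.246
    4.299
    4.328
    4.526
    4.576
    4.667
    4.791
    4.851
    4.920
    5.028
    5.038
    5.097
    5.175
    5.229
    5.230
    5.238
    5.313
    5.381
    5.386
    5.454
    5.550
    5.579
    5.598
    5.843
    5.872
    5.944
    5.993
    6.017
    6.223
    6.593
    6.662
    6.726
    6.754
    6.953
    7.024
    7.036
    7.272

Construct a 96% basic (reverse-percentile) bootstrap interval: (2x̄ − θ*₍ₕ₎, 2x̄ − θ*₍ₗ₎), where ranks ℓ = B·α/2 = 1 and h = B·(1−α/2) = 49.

(3.086, 8.103)

Percentile endpoints at ranks 1 and 49: θ*₍1₎ = 2.019, θ*₍49₎ = 7.036.
Basic interval reflects these around x̄:
  lower = 2 × 5.061 − 7.036 = 3.086
  upper = 2 × 5.061 − 2.019 = 8.103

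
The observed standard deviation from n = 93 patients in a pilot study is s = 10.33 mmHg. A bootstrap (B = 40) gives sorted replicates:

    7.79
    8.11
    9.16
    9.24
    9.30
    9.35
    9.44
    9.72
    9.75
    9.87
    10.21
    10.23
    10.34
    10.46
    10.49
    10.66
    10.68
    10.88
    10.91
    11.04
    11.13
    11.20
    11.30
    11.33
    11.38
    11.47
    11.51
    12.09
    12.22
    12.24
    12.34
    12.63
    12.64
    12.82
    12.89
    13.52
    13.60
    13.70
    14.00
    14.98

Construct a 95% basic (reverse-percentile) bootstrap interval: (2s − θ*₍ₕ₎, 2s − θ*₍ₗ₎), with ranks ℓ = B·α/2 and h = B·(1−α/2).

(6.66, 12.87)

Percentile endpoints at ranks 1 and 39: θ*₍1₎ = 7.79, θ*₍39₎ = 14.00.
Basic interval reflects these around s:
  lower = 2 × 10.33 − 14.00 = 6.66
  upper = 2 × 10.33 − 7.79 = 12.87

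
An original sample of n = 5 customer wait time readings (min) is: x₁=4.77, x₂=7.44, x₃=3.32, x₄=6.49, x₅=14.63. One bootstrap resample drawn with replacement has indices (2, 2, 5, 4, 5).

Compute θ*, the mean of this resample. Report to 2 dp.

θ* = 10.13

Resample values: 7.44, 7.44, 14.63, 6.49, 14.63.
Mean = (7.44 + 7.44 + 14.63 + 6.49 + 14.63) / 5 = 50.630 / 5 = 10.13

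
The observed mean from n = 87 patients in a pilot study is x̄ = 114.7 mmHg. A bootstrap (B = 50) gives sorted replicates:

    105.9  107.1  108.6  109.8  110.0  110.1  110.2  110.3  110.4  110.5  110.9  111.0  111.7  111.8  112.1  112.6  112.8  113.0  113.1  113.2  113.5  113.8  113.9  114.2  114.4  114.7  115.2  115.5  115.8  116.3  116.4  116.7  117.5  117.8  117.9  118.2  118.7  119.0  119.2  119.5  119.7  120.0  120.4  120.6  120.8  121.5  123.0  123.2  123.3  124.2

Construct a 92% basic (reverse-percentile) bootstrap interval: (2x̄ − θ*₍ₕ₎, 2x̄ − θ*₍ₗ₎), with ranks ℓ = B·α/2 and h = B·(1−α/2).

Percentile endpoints at ranks 2 and 48: θ*₍2₎ = 107.1, θ*₍48₎ = 123.2.
Basic interval reflects these around x̄:
  lower = 2 × 114.7 − 123.2 = 106.2
  upper = 2 × 114.7 − 107.1 = 122.3

(106.2, 122.3)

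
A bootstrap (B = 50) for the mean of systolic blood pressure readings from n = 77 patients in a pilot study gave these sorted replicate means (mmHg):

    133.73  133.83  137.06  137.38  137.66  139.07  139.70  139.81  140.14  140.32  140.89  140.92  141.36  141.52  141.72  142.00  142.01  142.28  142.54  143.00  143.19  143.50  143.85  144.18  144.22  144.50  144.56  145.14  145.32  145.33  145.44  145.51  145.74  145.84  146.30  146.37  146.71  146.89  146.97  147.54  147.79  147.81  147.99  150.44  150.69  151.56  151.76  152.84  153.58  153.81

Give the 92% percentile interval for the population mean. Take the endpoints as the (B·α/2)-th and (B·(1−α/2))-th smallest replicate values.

α = 0.08; lower rank = 50 × 0.040 = 2; upper rank = 50 × 0.960 = 48.
The 2nd smallest replicate is 133.83; the 48th is 152.84.

(133.83, 152.84)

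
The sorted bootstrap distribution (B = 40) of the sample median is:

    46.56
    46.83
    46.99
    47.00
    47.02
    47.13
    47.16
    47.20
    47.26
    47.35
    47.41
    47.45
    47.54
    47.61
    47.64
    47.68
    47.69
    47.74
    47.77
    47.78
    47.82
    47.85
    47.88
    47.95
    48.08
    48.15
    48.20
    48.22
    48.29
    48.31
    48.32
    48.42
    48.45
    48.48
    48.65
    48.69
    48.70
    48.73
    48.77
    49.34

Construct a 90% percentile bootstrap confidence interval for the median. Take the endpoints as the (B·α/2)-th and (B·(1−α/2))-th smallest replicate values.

α = 0.10; lower rank = 40 × 0.050 = 2; upper rank = 40 × 0.950 = 38.
The 2nd smallest replicate is 46.83; the 38th is 48.73.

(46.83, 48.73)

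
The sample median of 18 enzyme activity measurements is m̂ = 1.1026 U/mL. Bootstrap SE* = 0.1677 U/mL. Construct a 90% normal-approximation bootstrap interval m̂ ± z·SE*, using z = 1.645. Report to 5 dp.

(0.82673, 1.37847)

Margin = 1.645 × 0.1677 = 0.275866
Interval: 1.1026 ± 0.275866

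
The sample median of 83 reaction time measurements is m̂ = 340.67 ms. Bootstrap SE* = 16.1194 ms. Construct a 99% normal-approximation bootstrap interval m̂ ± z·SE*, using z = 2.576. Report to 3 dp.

Margin = 2.576 × 16.1194 = 41.5236
Interval: 340.67 ± 41.5236

(299.146, 382.194)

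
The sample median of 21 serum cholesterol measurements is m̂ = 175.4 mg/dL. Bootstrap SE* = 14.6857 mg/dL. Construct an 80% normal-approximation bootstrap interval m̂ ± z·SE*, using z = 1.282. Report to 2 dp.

Margin = 1.282 × 14.6857 = 18.827
Interval: 175.4 ± 18.827

(156.57, 194.23)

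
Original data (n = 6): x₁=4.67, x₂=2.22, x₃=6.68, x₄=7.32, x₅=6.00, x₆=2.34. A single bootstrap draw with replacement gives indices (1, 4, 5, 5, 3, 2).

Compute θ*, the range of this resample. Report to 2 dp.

Resample values: 4.67, 7.32, 6.00, 6.00, 6.68, 2.22.
Range = 7.32 − 2.22 = 5.10

θ* = 5.10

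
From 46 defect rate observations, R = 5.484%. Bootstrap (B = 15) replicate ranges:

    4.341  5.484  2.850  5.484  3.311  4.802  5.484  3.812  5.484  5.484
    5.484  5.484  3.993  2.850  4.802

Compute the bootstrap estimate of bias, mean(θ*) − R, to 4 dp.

bias = −0.8741

mean(θ*) = (4.341 + 5.484 + 2.850 + 5.484 + 3.311 + 4.802 + 5.484 + 3.812 + 5.484 + 5.484 + 5.484 + 5.484 + 3.993 + 2.850 + 4.802) / 15 = 4.60993
bias = 4.60993 − 5.484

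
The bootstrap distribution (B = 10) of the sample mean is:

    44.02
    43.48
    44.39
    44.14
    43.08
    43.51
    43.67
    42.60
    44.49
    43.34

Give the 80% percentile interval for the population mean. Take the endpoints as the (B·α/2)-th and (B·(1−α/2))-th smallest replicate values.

(42.60, 44.39)

Sorted replicates: 42.60, 43.08, 43.34, 43.48, 43.51, 43.67, 44.02, 44.14, 44.39, 44.49
α = 0.20; lower rank = 10 × 0.100 = 1; upper rank = 10 × 0.900 = 9.
The 1st smallest replicate is 42.60; the 9th is 44.39.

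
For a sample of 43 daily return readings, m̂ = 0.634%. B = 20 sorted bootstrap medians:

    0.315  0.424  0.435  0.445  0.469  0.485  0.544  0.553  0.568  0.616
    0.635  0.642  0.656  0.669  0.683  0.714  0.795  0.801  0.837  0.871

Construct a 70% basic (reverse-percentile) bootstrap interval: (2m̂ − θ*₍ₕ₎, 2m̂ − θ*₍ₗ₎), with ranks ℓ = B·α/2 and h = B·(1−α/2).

(0.473, 0.833)

Percentile endpoints at ranks 3 and 17: θ*₍3₎ = 0.435, θ*₍17₎ = 0.795.
Basic interval reflects these around m̂:
  lower = 2 × 0.634 − 0.795 = 0.473
  upper = 2 × 0.634 − 0.435 = 0.833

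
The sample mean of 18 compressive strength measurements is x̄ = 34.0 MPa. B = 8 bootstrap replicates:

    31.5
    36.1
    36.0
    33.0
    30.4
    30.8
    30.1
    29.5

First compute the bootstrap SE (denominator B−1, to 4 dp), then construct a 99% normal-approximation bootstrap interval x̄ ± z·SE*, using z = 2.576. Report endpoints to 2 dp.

Mean of replicates = 32.1750; sum of squared deviations = 47.6750; SE* = √(47.6750/7) = 2.6097
Margin = 2.576 × 2.6097 = 6.723
Interval: 34.0 ± 6.723

(27.28, 40.72)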